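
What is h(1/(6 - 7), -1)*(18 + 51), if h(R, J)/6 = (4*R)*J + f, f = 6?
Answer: 4140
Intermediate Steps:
h(R, J) = 36 + 24*J*R (h(R, J) = 6*((4*R)*J + 6) = 6*(4*J*R + 6) = 6*(6 + 4*J*R) = 36 + 24*J*R)
h(1/(6 - 7), -1)*(18 + 51) = (36 + 24*(-1)/(6 - 7))*(18 + 51) = (36 + 24*(-1)/(-1))*69 = (36 + 24*(-1)*(-1))*69 = (36 + 24)*69 = 60*69 = 4140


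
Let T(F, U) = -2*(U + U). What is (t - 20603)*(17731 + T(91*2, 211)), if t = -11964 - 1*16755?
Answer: -832900614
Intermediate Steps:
t = -28719 (t = -11964 - 16755 = -28719)
T(F, U) = -4*U
(t - 20603)*(17731 + T(91*2, 211)) = (-28719 - 20603)*(17731 - 4*211) = -49322*(17731 - 844) = -49322*16887 = -832900614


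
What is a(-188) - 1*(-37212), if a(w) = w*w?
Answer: 72556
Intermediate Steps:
a(w) = w²
a(-188) - 1*(-37212) = (-188)² - 1*(-37212) = 35344 + 37212 = 72556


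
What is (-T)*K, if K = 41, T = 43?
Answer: -1763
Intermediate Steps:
(-T)*K = -1*43*41 = -43*41 = -1763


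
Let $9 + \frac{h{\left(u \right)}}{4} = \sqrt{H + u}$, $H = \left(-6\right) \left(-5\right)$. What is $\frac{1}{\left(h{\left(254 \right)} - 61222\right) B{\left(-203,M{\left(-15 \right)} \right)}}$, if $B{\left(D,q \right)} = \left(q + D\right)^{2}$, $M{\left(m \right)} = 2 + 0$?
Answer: $- \frac{30629}{75803144273010} - \frac{2 \sqrt{71}}{37901572136505} \approx -4.045 \cdot 10^{-10}$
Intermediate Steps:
$M{\left(m \right)} = 2$
$H = 30$
$B{\left(D,q \right)} = \left(D + q\right)^{2}$
$h{\left(u \right)} = -36 + 4 \sqrt{30 + u}$
$\frac{1}{\left(h{\left(254 \right)} - 61222\right) B{\left(-203,M{\left(-15 \right)} \right)}} = \frac{1}{\left(\left(-36 + 4 \sqrt{30 + 254}\right) - 61222\right) \left(-203 + 2\right)^{2}} = \frac{1}{\left(\left(-36 + 4 \sqrt{284}\right) - 61222\right) \left(-201\right)^{2}} = \frac{1}{\left(\left(-36 + 4 \cdot 2 \sqrt{71}\right) - 61222\right) 40401} = \frac{1}{\left(-36 + 8 \sqrt{71}\right) - 61222} \cdot \frac{1}{40401} = \frac{1}{-61258 + 8 \sqrt{71}} \cdot \frac{1}{40401} = \frac{1}{40401 \left(-61258 + 8 \sqrt{71}\right)}$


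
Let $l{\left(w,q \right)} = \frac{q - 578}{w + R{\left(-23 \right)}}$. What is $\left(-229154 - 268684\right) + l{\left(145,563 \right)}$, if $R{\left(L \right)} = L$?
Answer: $- \frac{60736251}{122} \approx -4.9784 \cdot 10^{5}$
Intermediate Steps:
$l{\left(w,q \right)} = \frac{-578 + q}{-23 + w}$ ($l{\left(w,q \right)} = \frac{q - 578}{w - 23} = \frac{-578 + q}{-23 + w}$)
$\left(-229154 - 268684\right) + l{\left(145,563 \right)} = \left(-229154 - 268684\right) + \frac{-578 + 563}{-23 + 145} = -497838 + \frac{1}{122} \left(-15\right) = -497838 - \frac{15}{122} = - \frac{60736251}{122}$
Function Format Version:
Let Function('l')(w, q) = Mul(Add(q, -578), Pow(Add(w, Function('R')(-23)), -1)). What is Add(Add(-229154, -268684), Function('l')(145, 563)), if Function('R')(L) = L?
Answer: Rational(-60736251, 122) ≈ -4.9784e+5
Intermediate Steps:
Function('l')(w, q) = Mul(Pow(Add(-23, w), -1), Add(-578, q)) (Function('l')(w, q) = Mul(Add(q, -578), Pow(Add(w, -23), -1)) = Mul(Add(-578, q), Pow(Add(-23, w), -1)) = Mul(Pow(Add(-23, w), -1), Add(-578, q)))
Add(Add(-229154, -268684), Function('l')(145, 563)) = Add(Add(-229154, -268684), Mul(Pow(Add(-23, 145), -1), Add(-578, 563))) = Add(-497838, Mul(Pow(122, -1), -15)) = Add(-497838, Mul(Rational(1, 122), -15)) = Add(-497838, Rational(-15, 122)) = Rational(-60736251, 122)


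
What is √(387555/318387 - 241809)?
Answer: 8*I*√42555769221886/106129 ≈ 491.74*I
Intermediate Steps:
√(387555/318387 - 241809) = √(387555*(1/318387) - 241809) = √(129185/106129 - 241809) = √(-25662818176/106129) = 8*I*√42555769221886/106129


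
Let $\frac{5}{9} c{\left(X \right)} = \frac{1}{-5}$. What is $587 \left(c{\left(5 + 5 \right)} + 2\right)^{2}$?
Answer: $\frac{986747}{625} \approx 1578.8$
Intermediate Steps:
$c{\left(X \right)} = - \frac{9}{25}$ ($c{\left(X \right)} = \frac{9}{5 \left(-5\right)} = \frac{9}{5} \left(- \frac{1}{5}\right) = - \frac{9}{25}$)
$587 \left(c{\left(5 + 5 \right)} + 2\right)^{2} = 587 \left(- \frac{9}{25} + 2\right)^{2} = 587 \left(\frac{41}{25}\right)^{2} = 587 \cdot \frac{1681}{625} = \frac{986747}{625}$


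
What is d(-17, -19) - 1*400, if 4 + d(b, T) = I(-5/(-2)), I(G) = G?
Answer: -803/2 ≈ -401.50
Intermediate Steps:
d(b, T) = -3/2 (d(b, T) = -4 - 5/(-2) = -4 - 5*(-½) = -4 + 5/2 = -3/2)
d(-17, -19) - 1*400 = -3/2 - 1*400 = -3/2 - 400 = -803/2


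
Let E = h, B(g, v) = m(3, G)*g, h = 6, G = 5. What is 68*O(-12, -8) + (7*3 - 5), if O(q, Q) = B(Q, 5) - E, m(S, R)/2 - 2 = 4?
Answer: -6920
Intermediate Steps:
m(S, R) = 12 (m(S, R) = 4 + 2*4 = 4 + 8 = 12)
B(g, v) = 12*g
E = 6
O(q, Q) = -6 + 12*Q (O(q, Q) = 12*Q - 1*6 = 12*Q - 6 = -6 + 12*Q)
68*O(-12, -8) + (7*3 - 5) = 68*(-6 + 12*(-8)) + (7*3 - 5) = 68*(-6 - 96) + (21 - 5) = 68*(-102) + 16 = -6936 + 16 = -6920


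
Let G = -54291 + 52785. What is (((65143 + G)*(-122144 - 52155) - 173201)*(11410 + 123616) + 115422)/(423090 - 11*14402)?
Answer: -748856806264921/132334 ≈ -5.6588e+9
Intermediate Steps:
G = -1506
(((65143 + G)*(-122144 - 52155) - 173201)*(11410 + 123616) + 115422)/(423090 - 11*14402) = (((65143 - 1506)*(-122144 - 52155) - 173201)*(11410 + 123616) + 115422)/(423090 - 11*14402) = ((63637*(-174299) - 173201)*135026 + 115422)/(423090 - 158422) = ((-11091865463 - 173201)*135026 + 115422)/264668 = (-11092038664*135026 + 115422)*(1/264668) = (-1497713612645264 + 115422)*(1/264668) = -1497713612529842*1/264668 = -748856806264921/132334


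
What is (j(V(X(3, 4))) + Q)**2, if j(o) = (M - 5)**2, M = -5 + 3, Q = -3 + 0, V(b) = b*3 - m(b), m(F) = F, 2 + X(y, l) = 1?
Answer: 2116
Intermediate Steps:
X(y, l) = -1 (X(y, l) = -2 + 1 = -1)
V(b) = 2*b (V(b) = b*3 - b = 3*b - b = 2*b)
Q = -3
M = -2
j(o) = 49 (j(o) = (-2 - 5)**2 = (-7)**2 = 49)
(j(V(X(3, 4))) + Q)**2 = (49 - 3)**2 = 46**2 = 2116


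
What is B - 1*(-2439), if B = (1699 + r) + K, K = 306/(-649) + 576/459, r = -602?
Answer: 117063994/33099 ≈ 3536.8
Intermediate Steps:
K = 25930/33099 (K = 306*(-1/649) + 576*(1/459) = -306/649 + 64/51 = 25930/33099 ≈ 0.78341)
B = 36335533/33099 (B = (1699 - 602) + 25930/33099 = 1097 + 25930/33099 = 36335533/33099 ≈ 1097.8)
B - 1*(-2439) = 36335533/33099 - 1*(-2439) = 36335533/33099 + 2439 = 117063994/33099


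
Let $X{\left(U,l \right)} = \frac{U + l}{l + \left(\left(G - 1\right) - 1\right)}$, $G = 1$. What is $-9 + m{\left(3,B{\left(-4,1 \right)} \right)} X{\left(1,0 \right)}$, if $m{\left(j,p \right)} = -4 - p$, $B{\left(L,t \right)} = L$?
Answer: $-9$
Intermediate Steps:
$X{\left(U,l \right)} = \frac{U + l}{-1 + l}$ ($X{\left(U,l \right)} = \frac{U + l}{l + \left(\left(1 - 1\right) - 1\right)} = \frac{U + l}{l + \left(0 - 1\right)} = \frac{U + l}{l - 1} = \frac{U + l}{-1 + l}$)
$-9 + m{\left(3,B{\left(-4,1 \right)} \right)} X{\left(1,0 \right)} = -9 + \left(-4 - -4\right) \frac{1 + 0}{-1 + 0} = -9 + \left(-4 + 4\right) \frac{1}{-1} \cdot 1 = -9 + 0 \left(\left(-1\right) 1\right) = -9 + 0 \left(-1\right) = -9 + 0 = -9$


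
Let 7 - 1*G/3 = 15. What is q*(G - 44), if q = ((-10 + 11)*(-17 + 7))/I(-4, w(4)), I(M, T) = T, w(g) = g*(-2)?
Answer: -85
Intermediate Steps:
w(g) = -2*g
G = -24 (G = 21 - 3*15 = 21 - 45 = -24)
q = 5/4 (q = ((-10 + 11)*(-17 + 7))/((-2*4)) = (1*(-10))/(-8) = -10*(-1/8) = 5/4 ≈ 1.2500)
q*(G - 44) = 5*(-24 - 44)/4 = (5/4)*(-68) = -85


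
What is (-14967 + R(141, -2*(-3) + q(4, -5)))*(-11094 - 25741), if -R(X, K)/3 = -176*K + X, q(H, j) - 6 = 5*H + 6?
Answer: -172166790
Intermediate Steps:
q(H, j) = 12 + 5*H (q(H, j) = 6 + (5*H + 6) = 6 + (6 + 5*H) = 12 + 5*H)
R(X, K) = -3*X + 528*K (R(X, K) = -3*(-176*K + X) = -3*(X - 176*K) = -3*X + 528*K)
(-14967 + R(141, -2*(-3) + q(4, -5)))*(-11094 - 25741) = (-14967 + (-3*141 + 528*(-2*(-3) + (12 + 5*4))))*(-11094 - 25741) = (-14967 + (-423 + 528*(6 + (12 + 20))))*(-36835) = (-14967 + (-423 + 528*(6 + 32)))*(-36835) = (-14967 + (-423 + 528*38))*(-36835) = (-14967 + (-423 + 20064))*(-36835) = (-14967 + 19641)*(-36835) = 4674*(-36835) = -172166790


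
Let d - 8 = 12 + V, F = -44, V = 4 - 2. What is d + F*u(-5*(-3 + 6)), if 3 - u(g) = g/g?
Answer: -66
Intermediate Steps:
V = 2
u(g) = 2 (u(g) = 3 - g/g = 3 - 1*1 = 3 - 1 = 2)
d = 22 (d = 8 + (12 + 2) = 8 + 14 = 22)
d + F*u(-5*(-3 + 6)) = 22 - 44*2 = 22 - 88 = -66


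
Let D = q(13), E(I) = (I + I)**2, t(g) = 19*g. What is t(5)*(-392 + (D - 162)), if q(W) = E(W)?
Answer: 11590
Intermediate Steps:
E(I) = 4*I**2 (E(I) = (2*I)**2 = 4*I**2)
q(W) = 4*W**2
D = 676 (D = 4*13**2 = 4*169 = 676)
t(5)*(-392 + (D - 162)) = (19*5)*(-392 + (676 - 162)) = 95*(-392 + 514) = 95*122 = 11590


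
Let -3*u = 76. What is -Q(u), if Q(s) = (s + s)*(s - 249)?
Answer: -125096/9 ≈ -13900.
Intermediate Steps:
u = -76/3 (u = -1/3*76 = -76/3 ≈ -25.333)
Q(s) = 2*s*(-249 + s) (Q(s) = (2*s)*(-249 + s) = 2*s*(-249 + s))
-Q(u) = -2*(-76)*(-249 - 76/3)/3 = -2*(-76)*(-823)/(3*3) = -1*125096/9 = -125096/9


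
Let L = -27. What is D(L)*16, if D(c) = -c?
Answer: 432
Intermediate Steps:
D(L)*16 = -1*(-27)*16 = 27*16 = 432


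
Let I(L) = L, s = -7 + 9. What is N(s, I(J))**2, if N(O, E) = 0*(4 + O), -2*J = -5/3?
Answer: 0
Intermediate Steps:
s = 2
J = 5/6 (J = -(-5)/(2*3) = -1/2*(-5/3) = 5/6 ≈ 0.83333)
N(O, E) = 0
N(s, I(J))**2 = 0**2 = 0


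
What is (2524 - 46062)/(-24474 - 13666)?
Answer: 21769/19070 ≈ 1.1415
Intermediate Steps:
(2524 - 46062)/(-24474 - 13666) = -43538/(-38140) = -43538*(-1/38140) = 21769/19070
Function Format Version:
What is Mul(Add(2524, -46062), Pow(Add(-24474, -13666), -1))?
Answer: Rational(21769, 19070) ≈ 1.1415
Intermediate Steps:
Mul(Add(2524, -46062), Pow(Add(-24474, -13666), -1)) = Mul(-43538, Pow(-38140, -1)) = Mul(-43538, Rational(-1, 38140)) = Rational(21769, 19070)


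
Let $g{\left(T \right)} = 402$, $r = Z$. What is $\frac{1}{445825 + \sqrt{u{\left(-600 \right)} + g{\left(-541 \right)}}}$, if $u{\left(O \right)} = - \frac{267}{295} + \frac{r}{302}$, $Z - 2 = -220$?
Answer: $\frac{19859274625}{8853761091856007} - \frac{\sqrt{794443058810}}{8853761091856007} \approx 2.2429 \cdot 10^{-6}$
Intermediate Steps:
$Z = -218$ ($Z = 2 - 220 = -218$)
$r = -218$
$u{\left(O \right)} = - \frac{72472}{44545}$ ($u{\left(O \right)} = - \frac{267}{295} - \frac{218}{302} = \left(-267\right) \frac{1}{295} - \frac{109}{151} = - \frac{267}{295} - \frac{109}{151} = - \frac{72472}{44545}$)
$\frac{1}{445825 + \sqrt{u{\left(-600 \right)} + g{\left(-541 \right)}}} = \frac{1}{445825 + \sqrt{- \frac{72472}{44545} + 402}} = \frac{1}{445825 + \sqrt{\frac{17834618}{44545}}} = \frac{1}{445825 + \frac{\sqrt{794443058810}}{44545}}$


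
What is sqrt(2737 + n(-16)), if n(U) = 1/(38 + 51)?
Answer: 3*sqrt(2408874)/89 ≈ 52.316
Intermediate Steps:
n(U) = 1/89
sqrt(2737 + n(-16)) = sqrt(2737 + 1/89) = sqrt(243594/89) = 3*sqrt(2408874)/89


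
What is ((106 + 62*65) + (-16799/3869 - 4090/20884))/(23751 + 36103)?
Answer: 166911478065/2418107465692 ≈ 0.069026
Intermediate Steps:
((106 + 62*65) + (-16799/3869 - 4090/20884))/(23751 + 36103) = ((106 + 4030) + (-16799*1/3869 - 4090*1/20884))/59854 = (4136 + (-16799/3869 - 2045/10442))*(1/59854) = (4136 - 183327263/40400098)*(1/59854) = (166911478065/40400098)*(1/59854) = 166911478065/2418107465692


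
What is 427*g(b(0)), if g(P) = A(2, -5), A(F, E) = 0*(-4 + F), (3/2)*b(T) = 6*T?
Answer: 0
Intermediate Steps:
b(T) = 4*T (b(T) = 2*(6*T)/3 = 4*T)
A(F, E) = 0
g(P) = 0
427*g(b(0)) = 427*0 = 0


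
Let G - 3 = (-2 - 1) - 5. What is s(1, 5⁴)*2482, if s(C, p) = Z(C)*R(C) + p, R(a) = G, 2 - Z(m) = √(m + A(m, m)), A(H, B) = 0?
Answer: 1538840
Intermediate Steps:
G = -5 (G = 3 + ((-2 - 1) - 5) = 3 + (-3 - 5) = 3 - 8 = -5)
Z(m) = 2 - √m (Z(m) = 2 - √(m + 0) = 2 - √m)
R(a) = -5
s(C, p) = -10 + p + 5*√C (s(C, p) = (2 - √C)*(-5) + p = (-10 + 5*√C) + p = -10 + p + 5*√C)
s(1, 5⁴)*2482 = (-10 + 5⁴ + 5*√1)*2482 = (-10 + 625 + 5*1)*2482 = (-10 + 625 + 5)*2482 = 620*2482 = 1538840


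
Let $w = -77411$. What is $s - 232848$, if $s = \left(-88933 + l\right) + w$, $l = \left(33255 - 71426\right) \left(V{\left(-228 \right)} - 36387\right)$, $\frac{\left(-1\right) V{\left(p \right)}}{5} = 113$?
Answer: $1410095600$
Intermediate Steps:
$V{\left(p \right)} = -565$ ($V{\left(p \right)} = \left(-5\right) 113 = -565$)
$l = 1410494792$ ($l = \left(33255 - 71426\right) \left(-565 - 36387\right) = \left(-38171\right) \left(-36952\right) = 1410494792$)
$s = 1410328448$ ($s = \left(-88933 + 1410494792\right) - 77411 = 1410405859 - 77411 = 1410328448$)
$s - 232848 = 1410328448 - 232848 = 1410095600$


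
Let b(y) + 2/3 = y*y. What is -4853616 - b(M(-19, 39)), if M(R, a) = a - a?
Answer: -14560846/3 ≈ -4.8536e+6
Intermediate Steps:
M(R, a) = 0
b(y) = -2/3 + y**2 (b(y) = -2/3 + y*y = -2/3 + y**2)
-4853616 - b(M(-19, 39)) = -4853616 - (-2/3 + 0**2) = -4853616 - (-2/3 + 0) = -4853616 - 1*(-2/3) = -4853616 + 2/3 = -14560846/3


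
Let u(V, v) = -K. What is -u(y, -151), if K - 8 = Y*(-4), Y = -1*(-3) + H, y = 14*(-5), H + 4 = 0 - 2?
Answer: 20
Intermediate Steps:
H = -6 (H = -4 + (0 - 2) = -4 - 2 = -6)
y = -70
Y = -3 (Y = -1*(-3) - 6 = 3 - 6 = -3)
K = 20 (K = 8 - 3*(-4) = 8 + 12 = 20)
u(V, v) = -20 (u(V, v) = -1*20 = -20)
-u(y, -151) = -1*(-20) = 20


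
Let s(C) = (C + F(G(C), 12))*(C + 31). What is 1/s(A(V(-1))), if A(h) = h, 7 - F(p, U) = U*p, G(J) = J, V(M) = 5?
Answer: -1/1728 ≈ -0.00057870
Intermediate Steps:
F(p, U) = 7 - U*p
s(C) = (7 - 11*C)*(31 + C) (s(C) = (C + (7 - 1*12*C))*(C + 31) = (C + (7 - 12*C))*(31 + C) = (7 - 11*C)*(31 + C))
1/s(A(V(-1))) = 1/(217 - 334*5 - 11*5**2) = 1/(217 - 1670 - 11*25) = 1/(217 - 1670 - 275) = 1/(-1728) = -1/1728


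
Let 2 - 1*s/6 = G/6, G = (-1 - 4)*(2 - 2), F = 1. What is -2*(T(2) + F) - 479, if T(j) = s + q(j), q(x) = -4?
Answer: -497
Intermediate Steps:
G = 0 (G = -5*0 = 0)
s = 12 (s = 12 - 0/6 = 12 - 6*0 = 12 + 0 = 12)
T(j) = 8 (T(j) = 12 - 4 = 8)
-2*(T(2) + F) - 479 = -2*(8 + 1) - 479 = -2*9 - 479 = -18 - 479 = -497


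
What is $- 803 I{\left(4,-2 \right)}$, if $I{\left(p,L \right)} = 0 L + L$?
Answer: $1606$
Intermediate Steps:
$I{\left(p,L \right)} = L$ ($I{\left(p,L \right)} = 0 + L = L$)
$- 803 I{\left(4,-2 \right)} = \left(-803\right) \left(-2\right) = 1606$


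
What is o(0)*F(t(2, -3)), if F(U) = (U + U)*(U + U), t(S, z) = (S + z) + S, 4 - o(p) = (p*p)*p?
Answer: 16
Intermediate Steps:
o(p) = 4 - p³ (o(p) = 4 - p*p*p = 4 - p²*p = 4 - p³)
t(S, z) = z + 2*S
F(U) = 4*U² (F(U) = (2*U)*(2*U) = 4*U²)
o(0)*F(t(2, -3)) = (4 - 1*0³)*(4*(-3 + 2*2)²) = (4 - 1*0)*(4*(-3 + 4)²) = (4 + 0)*(4*1²) = 4*(4*1) = 4*4 = 16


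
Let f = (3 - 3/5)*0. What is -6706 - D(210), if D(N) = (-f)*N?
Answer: -6706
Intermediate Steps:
f = 0 (f = (3 - 3*⅕)*0 = (3 - ⅗)*0 = (12/5)*0 = 0)
D(N) = 0 (D(N) = (-1*0)*N = 0*N = 0)
-6706 - D(210) = -6706 - 1*0 = -6706 + 0 = -6706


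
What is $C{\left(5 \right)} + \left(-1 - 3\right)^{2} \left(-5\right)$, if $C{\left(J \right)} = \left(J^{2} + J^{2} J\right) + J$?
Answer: $75$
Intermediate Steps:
$C{\left(J \right)} = J + J^{2} + J^{3}$ ($C{\left(J \right)} = \left(J^{2} + J^{3}\right) + J = J + J^{2} + J^{3}$)
$C{\left(5 \right)} + \left(-1 - 3\right)^{2} \left(-5\right) = 5 \left(1 + 5 + 5^{2}\right) + \left(-1 - 3\right)^{2} \left(-5\right) = 5 \left(1 + 5 + 25\right) + \left(-4\right)^{2} \left(-5\right) = 5 \cdot 31 + 16 \left(-5\right) = 155 - 80 = 75$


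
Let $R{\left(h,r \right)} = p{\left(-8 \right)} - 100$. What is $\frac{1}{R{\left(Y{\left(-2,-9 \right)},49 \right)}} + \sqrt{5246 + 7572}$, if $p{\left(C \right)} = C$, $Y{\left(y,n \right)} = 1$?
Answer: $- \frac{1}{108} + \sqrt{12818} \approx 113.21$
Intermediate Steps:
$R{\left(h,r \right)} = -108$ ($R{\left(h,r \right)} = -8 - 100 = -108$)
$\frac{1}{R{\left(Y{\left(-2,-9 \right)},49 \right)}} + \sqrt{5246 + 7572} = \frac{1}{-108} + \sqrt{5246 + 7572} = - \frac{1}{108} + \sqrt{12818}$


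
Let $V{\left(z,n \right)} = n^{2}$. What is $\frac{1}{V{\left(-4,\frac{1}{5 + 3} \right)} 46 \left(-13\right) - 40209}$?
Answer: $- \frac{32}{1286987} \approx -2.4864 \cdot 10^{-5}$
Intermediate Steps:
$\frac{1}{V{\left(-4,\frac{1}{5 + 3} \right)} 46 \left(-13\right) - 40209} = \frac{1}{\left(\frac{1}{5 + 3}\right)^{2} \cdot 46 \left(-13\right) - 40209} = \frac{1}{\left(\frac{1}{8}\right)^{2} \cdot 46 \left(-13\right) - 40209} = \frac{1}{\frac{1}{64} \cdot 46 \left(-13\right) - 40209} = \frac{1}{\frac{23}{32} \left(-13\right) - 40209} = \frac{1}{- \frac{299}{32} - 40209} = \frac{1}{- \frac{1286987}{32}} = - \frac{32}{1286987}$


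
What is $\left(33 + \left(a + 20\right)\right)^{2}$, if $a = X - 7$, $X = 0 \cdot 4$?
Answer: $2116$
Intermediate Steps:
$X = 0$
$a = -7$ ($a = 0 - 7 = -7$)
$\left(33 + \left(a + 20\right)\right)^{2} = \left(33 + \left(-7 + 20\right)\right)^{2} = \left(33 + 13\right)^{2} = 46^{2} = 2116$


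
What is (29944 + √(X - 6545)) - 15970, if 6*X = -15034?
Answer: 13974 + 4*I*√5091/3 ≈ 13974.0 + 95.135*I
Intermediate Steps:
X = -7517/3 (X = (⅙)*(-15034) = -7517/3 ≈ -2505.7)
(29944 + √(X - 6545)) - 15970 = (29944 + √(-7517/3 - 6545)) - 15970 = (29944 + √(-27152/3)) - 15970 = (29944 + 4*I*√5091/3) - 15970 = 13974 + 4*I*√5091/3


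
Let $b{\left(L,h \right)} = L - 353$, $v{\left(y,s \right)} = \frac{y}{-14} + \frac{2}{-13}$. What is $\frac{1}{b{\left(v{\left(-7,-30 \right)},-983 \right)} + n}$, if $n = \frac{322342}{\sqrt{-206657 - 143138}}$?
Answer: $- \frac{83389029230}{99646812600659} + \frac{217903192 i \sqrt{349795}}{99646812600659} \approx -0.00083685 + 0.0012933 i$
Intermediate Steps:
$v{\left(y,s \right)} = - \frac{2}{13} - \frac{y}{14}$ ($v{\left(y,s \right)} = y \left(- \frac{1}{14}\right) + 2 \left(- \frac{1}{13}\right) = - \frac{y}{14} - \frac{2}{13} = - \frac{2}{13} - \frac{y}{14}$)
$b{\left(L,h \right)} = -353 + L$
$n = - \frac{322342 i \sqrt{349795}}{349795}$ ($n = \frac{322342}{\sqrt{-349795}} = \frac{322342}{i \sqrt{349795}} = 322342 \left(- \frac{i \sqrt{349795}}{349795}\right) = - \frac{322342 i \sqrt{349795}}{349795} \approx - 545.02 i$)
$\frac{1}{b{\left(v{\left(-7,-30 \right)},-983 \right)} + n} = \frac{1}{\left(-353 - - \frac{9}{26}\right) - \frac{322342 i \sqrt{349795}}{349795}} = \frac{1}{\left(-353 + \left(- \frac{2}{13} + \frac{1}{2}\right)\right) - \frac{322342 i \sqrt{349795}}{349795}} = \frac{1}{\left(-353 + \frac{9}{26}\right) - \frac{322342 i \sqrt{349795}}{349795}} = \frac{1}{- \frac{9169}{26} - \frac{322342 i \sqrt{349795}}{349795}}$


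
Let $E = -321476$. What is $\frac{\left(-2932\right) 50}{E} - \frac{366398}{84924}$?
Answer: $- \frac{13167288131}{3412628478} \approx -3.8584$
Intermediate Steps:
$\frac{\left(-2932\right) 50}{E} - \frac{366398}{84924} = \frac{\left(-2932\right) 50}{-321476} - \frac{366398}{84924} = \left(-146600\right) \left(- \frac{1}{321476}\right) - \frac{183199}{42462} = \frac{36650}{80369} - \frac{183199}{42462} = - \frac{13167288131}{3412628478}$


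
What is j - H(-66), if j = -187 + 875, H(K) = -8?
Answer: 696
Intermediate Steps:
j = 688
j - H(-66) = 688 - 1*(-8) = 688 + 8 = 696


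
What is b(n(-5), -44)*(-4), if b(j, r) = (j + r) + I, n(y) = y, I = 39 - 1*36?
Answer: 184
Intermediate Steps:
I = 3 (I = 39 - 36 = 3)
b(j, r) = 3 + j + r (b(j, r) = (j + r) + 3 = 3 + j + r)
b(n(-5), -44)*(-4) = (3 - 5 - 44)*(-4) = -46*(-4) = 184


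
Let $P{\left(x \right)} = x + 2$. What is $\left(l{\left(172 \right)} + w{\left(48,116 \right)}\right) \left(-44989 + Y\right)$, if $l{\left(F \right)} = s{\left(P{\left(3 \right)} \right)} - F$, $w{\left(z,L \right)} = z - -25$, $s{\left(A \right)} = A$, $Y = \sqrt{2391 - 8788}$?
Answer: $4228966 - 94 i \sqrt{6397} \approx 4.229 \cdot 10^{6} - 7518.2 i$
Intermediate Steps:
$Y = i \sqrt{6397}$ ($Y = \sqrt{-6397} = i \sqrt{6397} \approx 79.981 i$)
$P{\left(x \right)} = 2 + x$
$w{\left(z,L \right)} = 25 + z$ ($w{\left(z,L \right)} = z + 25 = 25 + z$)
$l{\left(F \right)} = 5 - F$ ($l{\left(F \right)} = \left(2 + 3\right) - F = 5 - F$)
$\left(l{\left(172 \right)} + w{\left(48,116 \right)}\right) \left(-44989 + Y\right) = \left(\left(5 - 172\right) + \left(25 + 48\right)\right) \left(-44989 + i \sqrt{6397}\right) = \left(\left(5 - 172\right) + 73\right) \left(-44989 + i \sqrt{6397}\right) = \left(-167 + 73\right) \left(-44989 + i \sqrt{6397}\right) = - 94 \left(-44989 + i \sqrt{6397}\right) = 4228966 - 94 i \sqrt{6397}$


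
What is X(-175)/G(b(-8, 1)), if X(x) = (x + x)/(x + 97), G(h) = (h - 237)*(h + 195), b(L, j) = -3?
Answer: -35/359424 ≈ -9.7378e-5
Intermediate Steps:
G(h) = (-237 + h)*(195 + h)
X(x) = 2*x/(97 + x) (X(x) = (2*x)/(97 + x) = 2*x/(97 + x))
X(-175)/G(b(-8, 1)) = (2*(-175)/(97 - 175))/(-46215 + (-3)**2 - 42*(-3)) = (2*(-175)/(-78))/(-46215 + 9 + 126) = (2*(-175)*(-1/78))/(-46080) = (175/39)*(-1/46080) = -35/359424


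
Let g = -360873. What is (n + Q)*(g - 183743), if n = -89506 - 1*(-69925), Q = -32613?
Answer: 28425687504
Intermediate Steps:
n = -19581 (n = -89506 + 69925 = -19581)
(n + Q)*(g - 183743) = (-19581 - 32613)*(-360873 - 183743) = -52194*(-544616) = 28425687504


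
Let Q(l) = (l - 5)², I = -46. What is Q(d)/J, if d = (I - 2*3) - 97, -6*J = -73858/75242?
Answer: 5353317816/36929 ≈ 1.4496e+5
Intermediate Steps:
J = 36929/225726 (J = -(-36929)/(3*75242) = -⅙*(-36929/37621) = 36929/225726 ≈ 0.16360)
d = -149 (d = (-46 - 2*3) - 97 = (-46 - 6) - 97 = -52 - 97 = -149)
Q(l) = (-5 + l)²
Q(d)/J = (-5 - 149)²/(36929/225726) = (-154)²*(225726/36929) = 23716*(225726/36929) = 5353317816/36929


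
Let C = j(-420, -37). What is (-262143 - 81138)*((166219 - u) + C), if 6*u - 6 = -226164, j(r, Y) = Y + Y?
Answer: -69973712478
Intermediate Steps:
j(r, Y) = 2*Y
u = -37693 (u = 1 + (⅙)*(-226164) = 1 - 37694 = -37693)
C = -74 (C = 2*(-37) = -74)
(-262143 - 81138)*((166219 - u) + C) = (-262143 - 81138)*((166219 - 1*(-37693)) - 74) = -343281*((166219 + 37693) - 74) = -343281*(203912 - 74) = -343281*203838 = -69973712478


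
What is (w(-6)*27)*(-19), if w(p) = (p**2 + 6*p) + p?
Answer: 3078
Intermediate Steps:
w(p) = p**2 + 7*p
(w(-6)*27)*(-19) = (-6*(7 - 6)*27)*(-19) = (-6*1*27)*(-19) = -6*27*(-19) = -162*(-19) = 3078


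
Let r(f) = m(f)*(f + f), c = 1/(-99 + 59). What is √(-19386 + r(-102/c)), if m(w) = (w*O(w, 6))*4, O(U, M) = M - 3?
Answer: 3*√44388246 ≈ 19987.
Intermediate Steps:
O(U, M) = -3 + M
m(w) = 12*w (m(w) = (w*(-3 + 6))*4 = (w*3)*4 = (3*w)*4 = 12*w)
c = -1/40 (c = 1/(-40) = -1/40 ≈ -0.025000)
r(f) = 24*f² (r(f) = (12*f)*(f + f) = (12*f)*(2*f) = 24*f²)
√(-19386 + r(-102/c)) = √(-19386 + 24*(-102/(-1/40))²) = √(-19386 + 24*(-102*(-40))²) = √(-19386 + 24*4080²) = √(-19386 + 24*16646400) = √(-19386 + 399513600) = √399494214 = 3*√44388246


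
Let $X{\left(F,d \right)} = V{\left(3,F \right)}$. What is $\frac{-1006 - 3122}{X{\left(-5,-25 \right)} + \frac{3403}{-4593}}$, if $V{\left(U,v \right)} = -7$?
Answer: $\frac{9479952}{17777} \approx 533.27$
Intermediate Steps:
$X{\left(F,d \right)} = -7$
$\frac{-1006 - 3122}{X{\left(-5,-25 \right)} + \frac{3403}{-4593}} = \frac{-1006 - 3122}{-7 + \frac{3403}{-4593}} = - \frac{4128}{-7 + 3403 \left(- \frac{1}{4593}\right)} = - \frac{4128}{-7 - \frac{3403}{4593}} = - \frac{4128}{- \frac{35554}{4593}} = \left(-4128\right) \left(- \frac{4593}{35554}\right) = \frac{9479952}{17777}$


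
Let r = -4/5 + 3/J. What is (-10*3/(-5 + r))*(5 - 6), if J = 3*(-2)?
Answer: -100/21 ≈ -4.7619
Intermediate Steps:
J = -6
r = -13/10 (r = -4/5 + 3/(-6) = -4*⅕ + 3*(-⅙) = -⅘ - ½ = -13/10 ≈ -1.3000)
(-10*3/(-5 + r))*(5 - 6) = (-10*3/(-5 - 13/10))*(5 - 6) = -10*3/(-63/10)*(-1) = -(-100)*3/63*(-1) = -10*(-10/21)*(-1) = (100/21)*(-1) = -100/21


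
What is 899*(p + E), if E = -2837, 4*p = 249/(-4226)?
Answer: -43113250403/16904 ≈ -2.5505e+6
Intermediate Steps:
p = -249/16904 (p = (249/(-4226))/4 = (249*(-1/4226))/4 = (¼)*(-249/4226) = -249/16904 ≈ -0.014730)
899*(p + E) = 899*(-249/16904 - 2837) = 899*(-47956897/16904) = -43113250403/16904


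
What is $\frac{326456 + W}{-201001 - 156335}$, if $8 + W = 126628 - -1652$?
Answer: $- \frac{18947}{14889} \approx -1.2726$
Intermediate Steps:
$W = 128272$ ($W = -8 + \left(126628 - -1652\right) = -8 + \left(126628 + 1652\right) = -8 + 128280 = 128272$)
$\frac{326456 + W}{-201001 - 156335} = \frac{326456 + 128272}{-201001 - 156335} = \frac{454728}{-357336} = 454728 \left(- \frac{1}{357336}\right) = - \frac{18947}{14889}$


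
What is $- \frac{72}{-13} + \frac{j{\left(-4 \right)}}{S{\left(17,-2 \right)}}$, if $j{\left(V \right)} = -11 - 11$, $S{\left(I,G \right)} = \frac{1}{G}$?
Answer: $\frac{644}{13} \approx 49.538$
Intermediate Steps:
$j{\left(V \right)} = -22$ ($j{\left(V \right)} = -11 - 11 = -22$)
$- \frac{72}{-13} + \frac{j{\left(-4 \right)}}{S{\left(17,-2 \right)}} = - \frac{72}{-13} - \frac{22}{\frac{1}{-2}} = \left(-72\right) \left(- \frac{1}{13}\right) - \frac{22}{- \frac{1}{2}} = \frac{72}{13} - -44 = \frac{72}{13} + 44 = \frac{644}{13}$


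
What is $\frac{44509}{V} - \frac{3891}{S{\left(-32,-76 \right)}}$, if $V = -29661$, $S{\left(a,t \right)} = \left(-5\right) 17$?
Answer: $\frac{111627686}{2521185} \approx 44.276$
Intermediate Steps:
$S{\left(a,t \right)} = -85$
$\frac{44509}{V} - \frac{3891}{S{\left(-32,-76 \right)}} = \frac{44509}{-29661} - \frac{3891}{-85} = 44509 \left(- \frac{1}{29661}\right) - - \frac{3891}{85} = - \frac{44509}{29661} + \frac{3891}{85} = \frac{111627686}{2521185}$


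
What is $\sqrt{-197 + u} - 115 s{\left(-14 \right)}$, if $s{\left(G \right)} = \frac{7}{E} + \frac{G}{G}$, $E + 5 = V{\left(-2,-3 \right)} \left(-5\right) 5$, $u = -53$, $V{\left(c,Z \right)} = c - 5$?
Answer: $- \frac{4071}{34} + 5 i \sqrt{10} \approx -119.74 + 15.811 i$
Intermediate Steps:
$V{\left(c,Z \right)} = -5 + c$ ($V{\left(c,Z \right)} = c - 5 = -5 + c$)
$E = 170$ ($E = -5 + \left(-5 - 2\right) \left(-5\right) 5 = -5 + \left(-7\right) \left(-5\right) 5 = -5 + 35 \cdot 5 = -5 + 175 = 170$)
$s{\left(G \right)} = \frac{177}{170}$ ($s{\left(G \right)} = \frac{7}{170} + \frac{G}{G} = 7 \cdot \frac{1}{170} + 1 = \frac{7}{170} + 1 = \frac{177}{170}$)
$\sqrt{-197 + u} - 115 s{\left(-14 \right)} = \sqrt{-197 - 53} - \frac{4071}{34} = \sqrt{-250} - \frac{4071}{34} = 5 i \sqrt{10} - \frac{4071}{34} = - \frac{4071}{34} + 5 i \sqrt{10}$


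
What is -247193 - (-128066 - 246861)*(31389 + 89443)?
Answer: 45302932071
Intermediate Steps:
-247193 - (-128066 - 246861)*(31389 + 89443) = -247193 - (-374927)*120832 = -247193 - 1*(-45303179264) = -247193 + 45303179264 = 45302932071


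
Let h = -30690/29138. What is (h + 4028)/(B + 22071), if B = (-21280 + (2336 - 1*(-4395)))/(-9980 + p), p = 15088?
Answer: 299679142396/1642277689711 ≈ 0.18248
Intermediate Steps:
h = -15345/14569 (h = -30690*1/29138 = -15345/14569 ≈ -1.0533)
B = -14549/5108 (B = (-21280 + (2336 - 1*(-4395)))/(-9980 + 15088) = (-21280 + (2336 + 4395))/5108 = (-21280 + 6731)*(1/5108) = -14549*1/5108 = -14549/5108 ≈ -2.8483)
(h + 4028)/(B + 22071) = (-15345/14569 + 4028)/(-14549/5108 + 22071) = 58668587/(14569*(112724119/5108)) = (58668587/14569)*(5108/112724119) = 299679142396/1642277689711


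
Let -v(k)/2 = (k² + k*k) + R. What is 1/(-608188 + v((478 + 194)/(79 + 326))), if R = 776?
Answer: -18225/11112712204 ≈ -1.6400e-6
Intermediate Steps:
v(k) = -1552 - 4*k² (v(k) = -2*((k² + k*k) + 776) = -2*((k² + k²) + 776) = -2*(2*k² + 776) = -2*(776 + 2*k²) = -1552 - 4*k²)
1/(-608188 + v((478 + 194)/(79 + 326))) = 1/(-608188 + (-1552 - 4*(478 + 194)²/(79 + 326)²)) = 1/(-608188 + (-1552 - 4*(672/405)²)) = 1/(-608188 + (-1552 - 4*(672*(1/405))²)) = 1/(-608188 + (-1552 - 4*(224/135)²)) = 1/(-608188 + (-1552 - 4*50176/18225)) = 1/(-608188 + (-1552 - 200704/18225)) = 1/(-608188 - 28485904/18225) = 1/(-11112712204/18225) = -18225/11112712204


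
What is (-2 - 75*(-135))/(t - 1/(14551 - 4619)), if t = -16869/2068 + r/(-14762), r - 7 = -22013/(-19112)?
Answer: -333299875988505712/268595961548241 ≈ -1240.9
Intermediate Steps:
r = 155797/19112 (r = 7 - 22013/(-19112) = 7 - 22013*(-1/19112) = 7 + 22013/19112 = 155797/19112 ≈ 8.1518)
t = -108172632503/13260173168 (t = -16869/2068 + (155797/19112)/(-14762) = -16869*1/2068 + (155797/19112)*(-1/14762) = -16869/2068 - 155797/282131344 = -108172632503/13260173168 ≈ -8.1577)
(-2 - 75*(-135))/(t - 1/(14551 - 4619)) = (-2 - 75*(-135))/(-108172632503/13260173168 - 1/(14551 - 4619)) = (-2 + 10125)/(-108172632503/13260173168 - 1/9932) = 10123/(-108172632503/13260173168 - 1*1/9932) = 10123/(-108172632503/13260173168 - 1/9932) = 10123/(-268595961548241/32925009976144) = 10123*(-32925009976144/268595961548241) = -333299875988505712/268595961548241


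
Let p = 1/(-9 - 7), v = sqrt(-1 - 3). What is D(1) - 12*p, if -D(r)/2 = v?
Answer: 3/4 - 4*I ≈ 0.75 - 4.0*I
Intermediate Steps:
v = 2*I (v = sqrt(-4) = 2*I ≈ 2.0*I)
p = -1/16 (p = 1/(-16) = -1/16 ≈ -0.062500)
D(r) = -4*I
D(1) - 12*p = -4*I - 12*(-1/16) = -4*I + 3/4 = 3/4 - 4*I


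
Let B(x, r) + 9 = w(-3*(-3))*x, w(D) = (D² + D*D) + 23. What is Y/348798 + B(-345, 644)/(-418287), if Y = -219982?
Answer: -11625073217/24316278171 ≈ -0.47808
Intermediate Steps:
w(D) = 23 + 2*D² (w(D) = (D² + D²) + 23 = 2*D² + 23 = 23 + 2*D²)
B(x, r) = -9 + 185*x (B(x, r) = -9 + (23 + 2*(-3*(-3))²)*x = -9 + (23 + 2*9²)*x = -9 + (23 + 2*81)*x = -9 + (23 + 162)*x = -9 + 185*x)
Y/348798 + B(-345, 644)/(-418287) = -219982/348798 + (-9 + 185*(-345))/(-418287) = -219982*1/348798 + (-9 - 63825)*(-1/418287) = -109991/174399 - 63834*(-1/418287) = -109991/174399 + 21278/139429 = -11625073217/24316278171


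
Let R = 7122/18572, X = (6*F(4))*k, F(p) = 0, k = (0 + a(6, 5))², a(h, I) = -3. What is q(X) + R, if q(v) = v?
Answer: 3561/9286 ≈ 0.38348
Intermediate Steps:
k = 9 (k = (0 - 3)² = (-3)² = 9)
X = 0 (X = (6*0)*9 = 0*9 = 0)
R = 3561/9286 (R = 7122*(1/18572) = 3561/9286 ≈ 0.38348)
q(X) + R = 0 + 3561/9286 = 3561/9286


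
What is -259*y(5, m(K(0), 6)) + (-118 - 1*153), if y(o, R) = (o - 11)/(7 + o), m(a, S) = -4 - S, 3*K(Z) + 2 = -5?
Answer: -283/2 ≈ -141.50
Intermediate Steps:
K(Z) = -7/3 (K(Z) = -⅔ + (⅓)*(-5) = -⅔ - 5/3 = -7/3)
y(o, R) = (-11 + o)/(7 + o)
-259*y(5, m(K(0), 6)) + (-118 - 1*153) = -259*(-11 + 5)/(7 + 5) + (-118 - 1*153) = -259*(-6)/12 + (-118 - 153) = -259*(-6)/12 - 271 = -259*(-½) - 271 = 259/2 - 271 = -283/2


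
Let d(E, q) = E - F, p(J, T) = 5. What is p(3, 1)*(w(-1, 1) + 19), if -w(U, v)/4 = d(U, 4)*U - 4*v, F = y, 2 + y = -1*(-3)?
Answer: 135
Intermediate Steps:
y = 1 (y = -2 - 1*(-3) = -2 + 3 = 1)
F = 1
d(E, q) = -1 + E (d(E, q) = E - 1*1 = E - 1 = -1 + E)
w(U, v) = 16*v - 4*U*(-1 + U) (w(U, v) = -4*((-1 + U)*U - 4*v) = -4*(U*(-1 + U) - 4*v) = -4*(-4*v + U*(-1 + U)) = 16*v - 4*U*(-1 + U))
p(3, 1)*(w(-1, 1) + 19) = 5*((16*1 - 4*(-1)*(-1 - 1)) + 19) = 5*((16 - 4*(-1)*(-2)) + 19) = 5*((16 - 8) + 19) = 5*(8 + 19) = 5*27 = 135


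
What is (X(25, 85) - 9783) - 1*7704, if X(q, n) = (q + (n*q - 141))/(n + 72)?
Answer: -2743450/157 ≈ -17474.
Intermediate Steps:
X(q, n) = (-141 + q + n*q)/(72 + n) (X(q, n) = (q + (-141 + n*q))/(72 + n) = (-141 + q + n*q)/(72 + n))
(X(25, 85) - 9783) - 1*7704 = ((-141 + 25 + 85*25)/(72 + 85) - 9783) - 1*7704 = ((-141 + 25 + 2125)/157 - 9783) - 7704 = ((1/157)*2009 - 9783) - 7704 = (2009/157 - 9783) - 7704 = -1533922/157 - 7704 = -2743450/157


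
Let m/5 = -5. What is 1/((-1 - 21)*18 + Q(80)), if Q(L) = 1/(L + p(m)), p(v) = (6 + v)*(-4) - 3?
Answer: -153/60587 ≈ -0.0025253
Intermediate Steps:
m = -25 (m = 5*(-5) = -25)
p(v) = -27 - 4*v (p(v) = (-24 - 4*v) - 3 = -27 - 4*v)
Q(L) = 1/(73 + L) (Q(L) = 1/(L + (-27 - 4*(-25))) = 1/(L + (-27 + 100)) = 1/(L + 73) = 1/(73 + L))
1/((-1 - 21)*18 + Q(80)) = 1/((-1 - 21)*18 + 1/(73 + 80)) = 1/(-22*18 + 1/153) = 1/(-396 + 1/153) = 1/(-60587/153) = -153/60587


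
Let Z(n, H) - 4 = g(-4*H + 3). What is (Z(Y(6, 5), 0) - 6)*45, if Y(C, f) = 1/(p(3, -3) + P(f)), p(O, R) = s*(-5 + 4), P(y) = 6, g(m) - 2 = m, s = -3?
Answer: 135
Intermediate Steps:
g(m) = 2 + m
p(O, R) = 3 (p(O, R) = -3*(-5 + 4) = -3*(-1) = 3)
Y(C, f) = ⅑ (Y(C, f) = 1/(3 + 6) = 1/9 = ⅑)
Z(n, H) = 9 - 4*H (Z(n, H) = 4 + (2 + (-4*H + 3)) = 4 + (2 + (3 - 4*H)) = 4 + (5 - 4*H) = 9 - 4*H)
(Z(Y(6, 5), 0) - 6)*45 = ((9 - 4*0) - 6)*45 = ((9 + 0) - 6)*45 = (9 - 6)*45 = 3*45 = 135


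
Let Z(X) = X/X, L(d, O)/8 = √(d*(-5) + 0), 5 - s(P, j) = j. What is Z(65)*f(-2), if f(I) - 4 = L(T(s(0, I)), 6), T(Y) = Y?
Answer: 4 + 8*I*√35 ≈ 4.0 + 47.329*I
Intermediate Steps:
s(P, j) = 5 - j
L(d, O) = 8*√5*√(-d) (L(d, O) = 8*√(d*(-5) + 0) = 8*√(-5*d + 0) = 8*√(-5*d) = 8*(√5*√(-d)) = 8*√5*√(-d))
Z(X) = 1
f(I) = 4 + 8*√5*√(-5 + I) (f(I) = 4 + 8*√5*√(-(5 - I)) = 4 + 8*√5*√(-5 + I))
Z(65)*f(-2) = 1*(4 + 8*√(-25 + 5*(-2))) = 1*(4 + 8*√(-25 - 10)) = 1*(4 + 8*√(-35)) = 1*(4 + 8*(I*√35)) = 1*(4 + 8*I*√35) = 4 + 8*I*√35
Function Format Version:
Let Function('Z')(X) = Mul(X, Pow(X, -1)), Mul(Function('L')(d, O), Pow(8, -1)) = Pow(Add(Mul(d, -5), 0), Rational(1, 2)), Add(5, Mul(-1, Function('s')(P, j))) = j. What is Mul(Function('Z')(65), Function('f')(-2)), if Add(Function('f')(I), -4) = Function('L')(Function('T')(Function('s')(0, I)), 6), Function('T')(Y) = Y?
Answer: Add(4, Mul(8, I, Pow(35, Rational(1, 2)))) ≈ Add(4.0000, Mul(47.329, I))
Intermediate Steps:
Function('s')(P, j) = Add(5, Mul(-1, j))
Function('L')(d, O) = Mul(8, Pow(5, Rational(1, 2)), Pow(Mul(-1, d), Rational(1, 2))) (Function('L')(d, O) = Mul(8, Pow(Add(Mul(d, -5), 0), Rational(1, 2))) = Mul(8, Pow(Add(Mul(-5, d), 0), Rational(1, 2))) = Mul(8, Pow(Mul(-5, d), Rational(1, 2))) = Mul(8, Mul(Pow(5, Rational(1, 2)), Pow(Mul(-1, d), Rational(1, 2)))) = Mul(8, Pow(5, Rational(1, 2)), Pow(Mul(-1, d), Rational(1, 2))))
Function('Z')(X) = 1
Function('f')(I) = Add(4, Mul(8, Pow(5, Rational(1, 2)), Pow(Add(-5, I), Rational(1, 2)))) (Function('f')(I) = Add(4, Mul(8, Pow(5, Rational(1, 2)), Pow(Mul(-1, Add(5, Mul(-1, I))), Rational(1, 2)))) = Add(4, Mul(8, Pow(5, Rational(1, 2)), Pow(Add(-5, I), Rational(1, 2)))))
Mul(Function('Z')(65), Function('f')(-2)) = Mul(1, Add(4, Mul(8, Pow(Add(-25, Mul(5, -2)), Rational(1, 2))))) = Mul(1, Add(4, Mul(8, Pow(Add(-25, -10), Rational(1, 2))))) = Mul(1, Add(4, Mul(8, Pow(-35, Rational(1, 2))))) = Mul(1, Add(4, Mul(8, Mul(I, Pow(35, Rational(1, 2)))))) = Mul(1, Add(4, Mul(8, I, Pow(35, Rational(1, 2))))) = Add(4, Mul(8, I, Pow(35, Rational(1, 2))))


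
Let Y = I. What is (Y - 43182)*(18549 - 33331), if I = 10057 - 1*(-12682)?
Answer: 302188426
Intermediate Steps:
I = 22739 (I = 10057 + 12682 = 22739)
Y = 22739
(Y - 43182)*(18549 - 33331) = (22739 - 43182)*(18549 - 33331) = -20443*(-14782) = 302188426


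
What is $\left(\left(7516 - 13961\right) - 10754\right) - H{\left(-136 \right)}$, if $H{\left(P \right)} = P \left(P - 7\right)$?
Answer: $-36647$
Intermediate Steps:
$H{\left(P \right)} = P \left(-7 + P\right)$
$\left(\left(7516 - 13961\right) - 10754\right) - H{\left(-136 \right)} = \left(\left(7516 - 13961\right) - 10754\right) - - 136 \left(-7 - 136\right) = \left(-6445 - 10754\right) - \left(-136\right) \left(-143\right) = -17199 - 19448 = -36647$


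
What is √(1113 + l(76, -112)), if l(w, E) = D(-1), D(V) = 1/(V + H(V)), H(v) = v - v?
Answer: 2*√278 ≈ 33.347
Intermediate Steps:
H(v) = 0
D(V) = 1/V (D(V) = 1/(V + 0) = 1/V)
l(w, E) = -1 (l(w, E) = 1/(-1) = -1)
√(1113 + l(76, -112)) = √(1113 - 1) = √1112 = 2*√278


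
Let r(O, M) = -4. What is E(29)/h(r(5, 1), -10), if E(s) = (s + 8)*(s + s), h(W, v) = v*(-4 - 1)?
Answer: 1073/25 ≈ 42.920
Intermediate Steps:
h(W, v) = -5*v (h(W, v) = v*(-5) = -5*v)
E(s) = 2*s*(8 + s) (E(s) = (8 + s)*(2*s) = 2*s*(8 + s))
E(29)/h(r(5, 1), -10) = (2*29*(8 + 29))/((-5*(-10))) = (2*29*37)/50 = 2146*(1/50) = 1073/25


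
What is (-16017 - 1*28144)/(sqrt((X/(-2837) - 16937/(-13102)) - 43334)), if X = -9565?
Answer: 44161*I*sqrt(59865400639640280358)/1610567616017 ≈ 212.15*I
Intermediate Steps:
(-16017 - 1*28144)/(sqrt((X/(-2837) - 16937/(-13102)) - 43334)) = (-16017 - 1*28144)/(sqrt((-9565/(-2837) - 16937/(-13102)) - 43334)) = (-16017 - 28144)/(sqrt((-9565*(-1/2837) - 16937*(-1/13102)) - 43334)) = -44161/sqrt((9565/2837 + 16937/13102) - 43334) = -44161/sqrt(173370899/37170374 - 43334) = -44161*(-I*sqrt(59865400639640280358)/1610567616017) = -(-44161)*I*sqrt(59865400639640280358)/1610567616017 = 44161*I*sqrt(59865400639640280358)/1610567616017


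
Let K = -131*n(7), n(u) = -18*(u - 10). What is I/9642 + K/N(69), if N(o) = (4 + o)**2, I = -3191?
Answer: -85212347/51382218 ≈ -1.6584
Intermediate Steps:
n(u) = 180 - 18*u (n(u) = -18*(-10 + u) = 180 - 18*u)
K = -7074 (K = -131*(180 - 18*7) = -131*(180 - 126) = -131*54 = -7074)
I/9642 + K/N(69) = -3191/9642 - 7074/(4 + 69)**2 = -3191*1/9642 - 7074/(73**2) = -3191/9642 - 7074/5329 = -85212347/51382218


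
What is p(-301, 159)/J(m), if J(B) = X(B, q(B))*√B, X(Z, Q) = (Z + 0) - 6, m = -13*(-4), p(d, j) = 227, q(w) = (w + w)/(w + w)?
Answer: 227*√13/1196 ≈ 0.68433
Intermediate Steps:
q(w) = 1 (q(w) = (2*w)/((2*w)) = (2*w)*(1/(2*w)) = 1)
m = 52
X(Z, Q) = -6 + Z (X(Z, Q) = Z - 6 = -6 + Z)
J(B) = √B*(-6 + B) (J(B) = (-6 + B)*√B = √B*(-6 + B))
p(-301, 159)/J(m) = 227/((√52*(-6 + 52))) = 227/(((2*√13)*46)) = 227/((92*√13)) = 227*(√13/1196) = 227*√13/1196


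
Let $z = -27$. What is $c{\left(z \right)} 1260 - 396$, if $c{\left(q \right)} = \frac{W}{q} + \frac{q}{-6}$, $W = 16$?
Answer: $\frac{13582}{3} \approx 4527.3$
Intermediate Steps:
$c{\left(q \right)} = \frac{16}{q} - \frac{q}{6}$ ($c{\left(q \right)} = \frac{16}{q} + \frac{q}{-6} = \frac{16}{q} + q \left(- \frac{1}{6}\right) = \frac{16}{q} - \frac{q}{6}$)
$c{\left(z \right)} 1260 - 396 = \left(\frac{16}{-27} - - \frac{9}{2}\right) 1260 - 396 = \left(16 \left(- \frac{1}{27}\right) + \frac{9}{2}\right) 1260 - 396 = \left(- \frac{16}{27} + \frac{9}{2}\right) 1260 - 396 = \frac{211}{54} \cdot 1260 - 396 = \frac{14770}{3} - 396 = \frac{13582}{3}$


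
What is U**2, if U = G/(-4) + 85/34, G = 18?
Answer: 4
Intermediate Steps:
U = -2 (U = 18/(-4) + 85/34 = 18*(-1/4) + 85*(1/34) = -9/2 + 5/2 = -2)
U**2 = (-2)**2 = 4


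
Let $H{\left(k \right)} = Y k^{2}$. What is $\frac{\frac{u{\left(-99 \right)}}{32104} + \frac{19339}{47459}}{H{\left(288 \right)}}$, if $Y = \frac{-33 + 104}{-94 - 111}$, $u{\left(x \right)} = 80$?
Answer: $- \frac{16006809385}{1121582093534208} \approx -1.4272 \cdot 10^{-5}$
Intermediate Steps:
$Y = - \frac{71}{205}$ ($Y = \frac{71}{-205} = 71 \left(- \frac{1}{205}\right) = - \frac{71}{205} \approx -0.34634$)
$H{\left(k \right)} = - \frac{71 k^{2}}{205}$
$\frac{\frac{u{\left(-99 \right)}}{32104} + \frac{19339}{47459}}{H{\left(288 \right)}} = \frac{\frac{80}{32104} + \frac{19339}{47459}}{\left(- \frac{71}{205}\right) 288^{2}} = \frac{80 \cdot \frac{1}{32104} + 19339 \cdot \frac{1}{47459}}{\left(- \frac{71}{205}\right) 82944} = \frac{\frac{10}{4013} + \frac{19339}{47459}}{- \frac{5889024}{205}} = \frac{78081997}{190452967} \left(- \frac{205}{5889024}\right) = - \frac{16006809385}{1121582093534208}$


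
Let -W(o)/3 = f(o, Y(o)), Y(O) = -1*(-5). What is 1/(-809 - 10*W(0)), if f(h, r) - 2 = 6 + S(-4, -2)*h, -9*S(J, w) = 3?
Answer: -1/569 ≈ -0.0017575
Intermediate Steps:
S(J, w) = -1/3 (S(J, w) = -1/9*3 = -1/3)
Y(O) = 5
f(h, r) = 8 - h/3 (f(h, r) = 2 + (6 - h/3) = 8 - h/3)
W(o) = -24 + o (W(o) = -3*(8 - o/3) = -24 + o)
1/(-809 - 10*W(0)) = 1/(-809 - 10*(-24 + 0)) = 1/(-809 - 10*(-24)) = 1/(-809 + 240) = 1/(-569) = -1/569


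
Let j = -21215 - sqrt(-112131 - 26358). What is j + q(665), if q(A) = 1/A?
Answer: -14107974/665 - I*sqrt(138489) ≈ -21215.0 - 372.14*I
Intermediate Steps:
j = -21215 - I*sqrt(138489) (j = -21215 - sqrt(-138489) = -21215 - I*sqrt(138489) ≈ -21215.0 - 372.14*I)
j + q(665) = (-21215 - I*sqrt(138489)) + 1/665 = -14107974/665 - I*sqrt(138489)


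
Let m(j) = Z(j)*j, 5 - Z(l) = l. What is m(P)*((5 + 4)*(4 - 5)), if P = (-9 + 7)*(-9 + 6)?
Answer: 54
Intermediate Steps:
Z(l) = 5 - l
P = 6 (P = -2*(-3) = 6)
m(j) = j*(5 - j) (m(j) = (5 - j)*j = j*(5 - j))
m(P)*((5 + 4)*(4 - 5)) = (6*(5 - 1*6))*((5 + 4)*(4 - 5)) = (6*(5 - 6))*(9*(-1)) = (6*(-1))*(-9) = -6*(-9) = 54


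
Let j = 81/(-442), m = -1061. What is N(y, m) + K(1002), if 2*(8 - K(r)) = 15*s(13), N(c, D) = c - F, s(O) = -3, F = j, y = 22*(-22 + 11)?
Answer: -46701/221 ≈ -211.32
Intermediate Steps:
y = -242 (y = 22*(-11) = -242)
j = -81/442 (j = 81*(-1/442) = -81/442 ≈ -0.18326)
F = -81/442 ≈ -0.18326
N(c, D) = 81/442 + c (N(c, D) = c - 1*(-81/442) = c + 81/442 = 81/442 + c)
K(r) = 61/2 (K(r) = 8 - 15*(-3)/2 = 8 - 1/2*(-45) = 8 + 45/2 = 61/2)
N(y, m) + K(1002) = (81/442 - 242) + 61/2 = -106883/442 + 61/2 = -46701/221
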